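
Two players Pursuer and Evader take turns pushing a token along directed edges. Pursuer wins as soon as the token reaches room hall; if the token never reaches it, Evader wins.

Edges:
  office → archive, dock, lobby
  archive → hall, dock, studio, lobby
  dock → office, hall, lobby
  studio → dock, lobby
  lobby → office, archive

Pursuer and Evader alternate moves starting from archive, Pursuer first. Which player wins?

Pursuer

Track states (vertex, player-to-move).
A0 = {(hall,Pursuer), (hall,Evader)}
A1: add {(archive,Pursuer), (dock,Pursuer)}.
(archive,Pursuer) ∈ A1 ⇒ Pursuer forces the target.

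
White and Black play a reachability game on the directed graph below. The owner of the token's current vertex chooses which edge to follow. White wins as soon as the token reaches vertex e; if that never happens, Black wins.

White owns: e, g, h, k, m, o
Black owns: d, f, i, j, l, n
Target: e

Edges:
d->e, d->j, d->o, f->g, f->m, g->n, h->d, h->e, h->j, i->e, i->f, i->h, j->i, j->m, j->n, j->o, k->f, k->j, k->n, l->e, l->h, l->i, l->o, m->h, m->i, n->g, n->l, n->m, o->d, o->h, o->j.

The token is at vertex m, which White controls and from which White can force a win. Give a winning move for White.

h

A0 = {e}
A1: add {h} — h (White) has h→e.
A2: add {m, o} — m (White) has m→h; o (White) has o→h.
A3 = A2; e.g. d (Black) can still go to j. Fixed point.
From m, successor h is in the attractor (rank 1); the other successor i is not.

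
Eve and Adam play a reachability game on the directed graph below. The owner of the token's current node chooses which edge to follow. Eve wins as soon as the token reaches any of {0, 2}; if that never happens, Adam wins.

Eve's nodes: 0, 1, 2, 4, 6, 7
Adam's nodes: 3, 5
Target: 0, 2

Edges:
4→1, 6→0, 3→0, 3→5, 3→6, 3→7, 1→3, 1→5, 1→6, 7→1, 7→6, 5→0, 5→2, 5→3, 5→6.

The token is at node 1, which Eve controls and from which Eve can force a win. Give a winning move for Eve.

A0 = {0, 2}
A1: add {6} — 6 (Eve) has 6→0.
A2: add {1, 7} — 1 (Eve) has 1→6; 7 (Eve) has 7→6.
A3: add {4} — 4 (Eve) has 4→1.
A4 = A3; e.g. 3 (Adam) can still go to 5. Fixed point.
From 1, successor 6 is in the attractor (rank 1); the other successors 3, 5 are not.

6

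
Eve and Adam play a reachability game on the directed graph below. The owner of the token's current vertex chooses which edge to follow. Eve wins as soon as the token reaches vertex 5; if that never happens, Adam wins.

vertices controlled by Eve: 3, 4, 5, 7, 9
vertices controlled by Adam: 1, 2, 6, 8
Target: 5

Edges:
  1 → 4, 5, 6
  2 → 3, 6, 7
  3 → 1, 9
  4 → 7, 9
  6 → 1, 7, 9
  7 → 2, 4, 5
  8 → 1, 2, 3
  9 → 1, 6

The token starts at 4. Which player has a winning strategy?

Eve

A0 = {5}
A1: add {7} — 7 (Eve) has 7→5.
A2: add {4} — 4 (Eve) has 4→7.
A3 = A2; e.g. 1 (Adam) can still go to 6. Fixed point.
4 ∈ A2, so Eve can force the target.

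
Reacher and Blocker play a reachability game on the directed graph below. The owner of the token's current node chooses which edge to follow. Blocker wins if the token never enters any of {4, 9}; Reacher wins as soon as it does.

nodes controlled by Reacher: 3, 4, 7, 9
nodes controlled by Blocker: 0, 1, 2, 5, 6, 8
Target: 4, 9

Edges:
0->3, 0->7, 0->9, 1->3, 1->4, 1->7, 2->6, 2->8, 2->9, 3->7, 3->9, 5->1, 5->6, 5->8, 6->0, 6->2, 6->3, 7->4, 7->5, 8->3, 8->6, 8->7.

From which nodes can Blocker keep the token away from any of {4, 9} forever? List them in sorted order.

2, 5, 6, 8

A0 = {4, 9}
A1: add {3, 7} — 3 (Reacher) has 3→9; 7 (Reacher) has 7→4.
A2: add {0, 1} — 0 (Blocker): all of {3, 7, 9} already in; 1 (Blocker): all of {3, 4, 7} already in.
A3 = A2; e.g. 2 (Blocker) can still go to 6. Fixed point.
Reacher's attractor = {0, 1, 3, 4, 7, 9}; Blocker avoids the target exactly from the complement.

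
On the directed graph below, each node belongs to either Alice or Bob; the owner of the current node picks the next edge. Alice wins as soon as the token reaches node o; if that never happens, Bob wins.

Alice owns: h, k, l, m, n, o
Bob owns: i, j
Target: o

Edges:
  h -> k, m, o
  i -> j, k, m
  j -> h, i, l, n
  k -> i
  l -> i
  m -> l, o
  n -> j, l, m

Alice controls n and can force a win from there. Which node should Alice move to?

m

A0 = {o}
A1: add {h, m} — h (Alice) has h→o; m (Alice) has m→o.
A2: add {n} — n (Alice) has n→m.
A3 = A2; e.g. i (Bob) can still go to j. Fixed point.
From n, successor m is in the attractor (rank 1); the other successors j, l are not.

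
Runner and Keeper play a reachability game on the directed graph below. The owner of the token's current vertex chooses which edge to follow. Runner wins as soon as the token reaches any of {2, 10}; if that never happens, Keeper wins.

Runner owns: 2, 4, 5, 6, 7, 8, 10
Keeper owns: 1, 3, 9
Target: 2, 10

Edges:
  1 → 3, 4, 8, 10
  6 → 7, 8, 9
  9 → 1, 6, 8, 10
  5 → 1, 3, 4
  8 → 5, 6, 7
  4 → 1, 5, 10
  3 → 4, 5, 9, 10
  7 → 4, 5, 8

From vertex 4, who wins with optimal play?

A0 = {2, 10}
A1: add {4} — 4 (Runner) has 4→10.
4 ∈ A1, so Runner can force the target.

Runner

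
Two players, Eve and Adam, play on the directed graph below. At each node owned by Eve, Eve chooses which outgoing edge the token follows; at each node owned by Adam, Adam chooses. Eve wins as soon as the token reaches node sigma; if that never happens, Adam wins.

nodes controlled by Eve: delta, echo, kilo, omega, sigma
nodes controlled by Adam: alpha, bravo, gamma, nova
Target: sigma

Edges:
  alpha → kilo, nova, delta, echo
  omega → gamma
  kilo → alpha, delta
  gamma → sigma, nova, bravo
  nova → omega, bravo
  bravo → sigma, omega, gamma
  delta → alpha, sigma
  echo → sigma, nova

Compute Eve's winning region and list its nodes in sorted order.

A0 = {sigma}
A1: add {delta, echo} — delta (Eve) has delta→sigma; echo (Eve) has echo→sigma.
A2: add {kilo} — kilo (Eve) has kilo→delta.
A3 = A2; e.g. alpha (Adam) can still go to nova. Fixed point.
Eve's winning region = {delta, echo, kilo, sigma}.

delta, echo, kilo, sigma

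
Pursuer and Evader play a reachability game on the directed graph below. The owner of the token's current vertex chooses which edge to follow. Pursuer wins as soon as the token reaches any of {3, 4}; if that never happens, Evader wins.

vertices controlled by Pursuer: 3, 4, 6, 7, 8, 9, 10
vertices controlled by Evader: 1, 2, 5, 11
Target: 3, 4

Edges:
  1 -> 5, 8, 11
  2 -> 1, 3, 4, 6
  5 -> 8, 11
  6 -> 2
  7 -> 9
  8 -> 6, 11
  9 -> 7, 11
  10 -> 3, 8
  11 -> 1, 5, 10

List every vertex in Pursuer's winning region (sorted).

3, 4, 10

A0 = {3, 4}
A1: add {10} — 10 (Pursuer) has 10→3.
A2 = A1; e.g. 1 (Evader) can still go to 5. Fixed point.
Pursuer's winning region = {3, 4, 10}.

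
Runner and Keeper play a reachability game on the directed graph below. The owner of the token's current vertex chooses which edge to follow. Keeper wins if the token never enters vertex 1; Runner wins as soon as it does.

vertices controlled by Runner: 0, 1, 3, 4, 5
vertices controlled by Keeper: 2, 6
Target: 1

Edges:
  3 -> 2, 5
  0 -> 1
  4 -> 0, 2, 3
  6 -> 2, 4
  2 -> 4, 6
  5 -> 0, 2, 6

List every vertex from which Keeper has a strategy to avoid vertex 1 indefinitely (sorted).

2, 6

A0 = {1}
A1: add {0} — 0 (Runner) has 0→1.
A2: add {4, 5} — 4 (Runner) has 4→0; 5 (Runner) has 5→0.
A3: add {3} — 3 (Runner) has 3→5.
A4 = A3; e.g. 2 (Keeper) can still go to 6. Fixed point.
Runner's attractor = {0, 1, 3, 4, 5}; Keeper avoids the target exactly from the complement.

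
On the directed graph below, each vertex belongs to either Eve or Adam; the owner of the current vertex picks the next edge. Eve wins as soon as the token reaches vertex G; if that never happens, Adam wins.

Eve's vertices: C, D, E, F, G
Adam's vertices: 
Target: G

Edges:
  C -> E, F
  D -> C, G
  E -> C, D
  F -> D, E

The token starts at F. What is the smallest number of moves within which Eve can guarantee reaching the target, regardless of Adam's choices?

A0 = {G}
A1: add {D} — D (Eve) has D→G.
A2: add {E, F} — E (Eve) has E→D; F (Eve) has F→D.
F enters the attractor at level 2, so Eve can force the target in 2 moves from there.

2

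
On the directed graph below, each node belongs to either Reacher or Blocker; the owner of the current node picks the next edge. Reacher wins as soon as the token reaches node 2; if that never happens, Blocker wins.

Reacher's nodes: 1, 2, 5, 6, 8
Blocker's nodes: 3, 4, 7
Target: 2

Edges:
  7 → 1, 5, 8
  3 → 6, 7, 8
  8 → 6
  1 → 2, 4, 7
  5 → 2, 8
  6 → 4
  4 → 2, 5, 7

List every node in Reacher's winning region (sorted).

A0 = {2}
A1: add {1, 5} — 1 (Reacher) has 1→2; 5 (Reacher) has 5→2.
A2 = A1; e.g. 3 (Blocker) can still go to 6. Fixed point.
Reacher's winning region = {1, 2, 5}.

1, 2, 5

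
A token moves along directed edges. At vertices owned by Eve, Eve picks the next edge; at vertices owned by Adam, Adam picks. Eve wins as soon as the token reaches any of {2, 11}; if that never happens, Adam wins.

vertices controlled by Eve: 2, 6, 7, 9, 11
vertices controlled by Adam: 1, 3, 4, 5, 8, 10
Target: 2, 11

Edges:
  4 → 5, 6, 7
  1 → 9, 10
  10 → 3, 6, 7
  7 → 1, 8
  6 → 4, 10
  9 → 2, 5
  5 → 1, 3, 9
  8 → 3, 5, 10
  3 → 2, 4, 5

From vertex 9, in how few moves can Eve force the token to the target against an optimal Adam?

A0 = {2, 11}
A1: add {9} — 9 (Eve) has 9→2.
A2 = A1; e.g. 1 (Adam) can still go to 10. Fixed point.
9 enters the attractor at level 1, so Eve can force the target in 1 move from there.

1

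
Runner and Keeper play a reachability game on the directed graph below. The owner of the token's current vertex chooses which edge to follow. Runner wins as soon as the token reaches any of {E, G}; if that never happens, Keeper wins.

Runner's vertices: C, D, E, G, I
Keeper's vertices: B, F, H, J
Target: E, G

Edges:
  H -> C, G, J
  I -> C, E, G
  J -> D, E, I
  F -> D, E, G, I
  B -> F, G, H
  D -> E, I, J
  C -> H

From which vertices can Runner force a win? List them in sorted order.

D, E, F, G, I, J

A0 = {E, G}
A1: add {D, I} — D (Runner) has D→E; I (Runner) has I→E.
A2: add {F, J} — F (Keeper): all of {D, E, G, I} already in; J (Keeper): all of {D, E, I} already in.
A3 = A2; e.g. B (Keeper) can still go to H. Fixed point.
Runner's winning region = {D, E, F, G, I, J}.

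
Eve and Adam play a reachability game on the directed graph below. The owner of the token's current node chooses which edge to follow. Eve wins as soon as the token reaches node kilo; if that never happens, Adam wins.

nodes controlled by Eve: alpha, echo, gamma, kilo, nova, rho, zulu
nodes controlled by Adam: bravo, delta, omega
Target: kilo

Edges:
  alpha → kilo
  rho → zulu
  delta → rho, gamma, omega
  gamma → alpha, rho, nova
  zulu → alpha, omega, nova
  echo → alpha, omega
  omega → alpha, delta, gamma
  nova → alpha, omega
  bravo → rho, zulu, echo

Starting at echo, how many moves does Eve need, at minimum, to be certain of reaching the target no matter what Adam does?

2

A0 = {kilo}
A1: add {alpha} — alpha (Eve) has alpha→kilo.
A2: add {echo, gamma, nova, zulu} — gamma (Eve) has gamma→alpha; zulu (Eve) has zulu→alpha; echo (Eve) has echo→alpha; nova (Eve) has nova→alpha.
echo enters the attractor at level 2, so Eve can force the target in 2 moves from there.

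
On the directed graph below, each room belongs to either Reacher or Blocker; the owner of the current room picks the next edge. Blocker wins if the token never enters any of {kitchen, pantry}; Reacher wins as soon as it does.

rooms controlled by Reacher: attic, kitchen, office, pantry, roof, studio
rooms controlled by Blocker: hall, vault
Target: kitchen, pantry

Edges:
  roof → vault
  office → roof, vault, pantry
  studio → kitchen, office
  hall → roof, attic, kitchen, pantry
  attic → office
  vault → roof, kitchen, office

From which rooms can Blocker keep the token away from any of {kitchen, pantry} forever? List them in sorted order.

hall, roof, vault

A0 = {kitchen, pantry}
A1: add {office, studio} — office (Reacher) has office→pantry; studio (Reacher) has studio→kitchen.
A2: add {attic} — attic (Reacher) has attic→office.
A3 = A2; e.g. roof (Reacher) has no edge into A2. Fixed point.
Reacher's attractor = {attic, kitchen, office, pantry, studio}; Blocker avoids the target exactly from the complement.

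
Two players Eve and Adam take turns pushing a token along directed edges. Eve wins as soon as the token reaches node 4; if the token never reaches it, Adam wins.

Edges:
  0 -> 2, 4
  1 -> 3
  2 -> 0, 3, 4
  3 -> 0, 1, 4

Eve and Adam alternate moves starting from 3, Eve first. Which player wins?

Eve

Track states (vertex, player-to-move).
A0 = {(4,Eve), (4,Adam)}
A1: add {(0,Eve), (2,Eve), (3,Eve)}.
(3,Eve) ∈ A1 ⇒ Eve forces the target.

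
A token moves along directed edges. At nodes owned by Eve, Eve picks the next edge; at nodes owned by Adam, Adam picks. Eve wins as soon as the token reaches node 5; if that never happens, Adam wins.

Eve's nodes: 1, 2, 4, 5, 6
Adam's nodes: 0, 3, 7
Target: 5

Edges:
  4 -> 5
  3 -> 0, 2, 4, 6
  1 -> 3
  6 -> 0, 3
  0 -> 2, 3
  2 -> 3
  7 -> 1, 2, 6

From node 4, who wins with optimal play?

A0 = {5}
A1: add {4} — 4 (Eve) has 4→5.
A2 = A1; e.g. 0 (Adam) can still go to 2. Fixed point.
4 ∈ A1, so Eve can force the target.

Eve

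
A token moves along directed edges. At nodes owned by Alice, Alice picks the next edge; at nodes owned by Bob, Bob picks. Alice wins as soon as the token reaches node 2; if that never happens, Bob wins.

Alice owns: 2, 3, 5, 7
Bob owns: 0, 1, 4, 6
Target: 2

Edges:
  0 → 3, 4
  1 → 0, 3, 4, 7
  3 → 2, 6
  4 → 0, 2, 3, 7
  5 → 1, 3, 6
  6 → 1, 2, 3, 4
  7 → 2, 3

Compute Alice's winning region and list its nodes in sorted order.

A0 = {2}
A1: add {3, 7} — 3 (Alice) has 3→2; 7 (Alice) has 7→2.
A2: add {5} — 5 (Alice) has 5→3.
A3 = A2; e.g. 0 (Bob) can still go to 4. Fixed point.
Alice's winning region = {2, 3, 5, 7}.

2, 3, 5, 7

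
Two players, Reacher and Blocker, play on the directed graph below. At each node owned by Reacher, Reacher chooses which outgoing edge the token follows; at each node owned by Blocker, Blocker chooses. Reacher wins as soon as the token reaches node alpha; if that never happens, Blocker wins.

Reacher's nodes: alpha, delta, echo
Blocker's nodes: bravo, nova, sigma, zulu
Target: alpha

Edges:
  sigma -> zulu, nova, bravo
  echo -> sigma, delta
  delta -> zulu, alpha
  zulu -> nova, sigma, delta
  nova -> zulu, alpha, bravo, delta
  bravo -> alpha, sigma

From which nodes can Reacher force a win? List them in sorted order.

alpha, delta, echo

A0 = {alpha}
A1: add {delta} — delta (Reacher) has delta→alpha.
A2: add {echo} — echo (Reacher) has echo→delta.
A3 = A2; e.g. zulu (Blocker) can still go to nova. Fixed point.
Reacher's winning region = {alpha, delta, echo}.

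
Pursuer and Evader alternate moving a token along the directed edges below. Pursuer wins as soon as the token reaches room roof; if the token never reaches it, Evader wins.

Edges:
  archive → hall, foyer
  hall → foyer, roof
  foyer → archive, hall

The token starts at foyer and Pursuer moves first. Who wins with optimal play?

Track states (vertex, player-to-move).
A0 = {(roof,Pursuer), (roof,Evader)}
A1: add {(hall,Pursuer)}.
A2 = A1; e.g. (archive,Pursuer) stays out. (foyer,Pursuer) never enters ⇒ Evader avoids the target.

Evader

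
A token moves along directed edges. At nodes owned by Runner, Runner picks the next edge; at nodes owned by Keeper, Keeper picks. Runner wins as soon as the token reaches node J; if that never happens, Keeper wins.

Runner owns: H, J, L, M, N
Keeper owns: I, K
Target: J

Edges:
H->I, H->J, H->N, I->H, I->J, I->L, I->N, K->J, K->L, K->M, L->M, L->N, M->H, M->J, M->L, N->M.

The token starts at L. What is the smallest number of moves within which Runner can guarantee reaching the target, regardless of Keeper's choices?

2

A0 = {J}
A1: add {H, M} — H (Runner) has H→J; M (Runner) has M→J.
A2: add {L, N} — L (Runner) has L→M; N (Runner) has N→M.
L enters the attractor at level 2, so Runner can force the target in 2 moves from there.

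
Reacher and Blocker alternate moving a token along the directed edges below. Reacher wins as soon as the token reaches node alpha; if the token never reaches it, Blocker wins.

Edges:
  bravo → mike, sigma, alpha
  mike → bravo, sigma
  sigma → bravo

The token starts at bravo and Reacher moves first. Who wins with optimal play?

Reacher

Track states (vertex, player-to-move).
A0 = {(alpha,Reacher), (alpha,Blocker)}
A1: add {(bravo,Reacher)}.
(bravo,Reacher) ∈ A1 ⇒ Reacher forces the target.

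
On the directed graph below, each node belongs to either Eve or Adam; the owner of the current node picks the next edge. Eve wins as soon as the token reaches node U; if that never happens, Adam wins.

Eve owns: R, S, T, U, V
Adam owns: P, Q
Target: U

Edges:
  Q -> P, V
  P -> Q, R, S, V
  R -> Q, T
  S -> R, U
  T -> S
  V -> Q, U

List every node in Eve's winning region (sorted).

R, S, T, U, V

A0 = {U}
A1: add {S, V} — S (Eve) has S→U; V (Eve) has V→U.
A2: add {T} — T (Eve) has T→S.
A3: add {R} — R (Eve) has R→T.
A4 = A3; e.g. P (Adam) can still go to Q. Fixed point.
Eve's winning region = {R, S, T, U, V}.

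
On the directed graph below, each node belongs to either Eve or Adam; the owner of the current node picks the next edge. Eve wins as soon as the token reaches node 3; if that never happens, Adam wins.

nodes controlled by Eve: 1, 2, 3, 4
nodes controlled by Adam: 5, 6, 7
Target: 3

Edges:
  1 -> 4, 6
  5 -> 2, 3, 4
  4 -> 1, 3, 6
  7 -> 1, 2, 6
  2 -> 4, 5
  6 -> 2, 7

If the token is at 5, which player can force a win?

Eve

A0 = {3}
A1: add {4} — 4 (Eve) has 4→3.
A2: add {1, 2} — 1 (Eve) has 1→4; 2 (Eve) has 2→4.
A3: add {5} — 5 (Adam): all of {2, 3, 4} already in.
A4 = A3; e.g. 6 (Adam) can still go to 7. Fixed point.
5 ∈ A3, so Eve can force the target.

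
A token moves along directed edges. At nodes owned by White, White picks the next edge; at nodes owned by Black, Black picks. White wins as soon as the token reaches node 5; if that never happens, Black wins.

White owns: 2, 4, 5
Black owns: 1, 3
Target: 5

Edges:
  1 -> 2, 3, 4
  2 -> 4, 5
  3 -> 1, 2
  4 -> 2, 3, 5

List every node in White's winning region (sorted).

2, 4, 5

A0 = {5}
A1: add {2, 4} — 2 (White) has 2→5; 4 (White) has 4→5.
A2 = A1; e.g. 1 (Black) can still go to 3. Fixed point.
White's winning region = {2, 4, 5}.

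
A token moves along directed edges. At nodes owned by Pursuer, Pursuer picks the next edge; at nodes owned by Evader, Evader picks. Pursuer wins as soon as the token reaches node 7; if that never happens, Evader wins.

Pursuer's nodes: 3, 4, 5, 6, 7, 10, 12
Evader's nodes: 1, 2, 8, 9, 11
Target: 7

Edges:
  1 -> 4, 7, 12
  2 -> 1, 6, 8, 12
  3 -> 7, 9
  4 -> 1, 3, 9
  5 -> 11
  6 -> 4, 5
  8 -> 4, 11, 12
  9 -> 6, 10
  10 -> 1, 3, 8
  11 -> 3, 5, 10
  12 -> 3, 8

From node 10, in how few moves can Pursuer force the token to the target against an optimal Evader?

A0 = {7}
A1: add {3} — 3 (Pursuer) has 3→7.
A2: add {4, 10, 12} — 4 (Pursuer) has 4→3; 10 (Pursuer) has 10→3; 12 (Pursuer) has 12→3.
10 enters the attractor at level 2, so Pursuer can force the target in 2 moves from there.

2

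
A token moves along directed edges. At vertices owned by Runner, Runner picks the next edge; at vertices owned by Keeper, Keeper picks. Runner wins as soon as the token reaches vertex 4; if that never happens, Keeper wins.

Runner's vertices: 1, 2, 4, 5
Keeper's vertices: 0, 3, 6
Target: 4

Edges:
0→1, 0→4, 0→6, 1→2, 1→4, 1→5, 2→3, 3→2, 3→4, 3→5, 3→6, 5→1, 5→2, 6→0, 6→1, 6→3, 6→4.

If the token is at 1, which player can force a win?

A0 = {4}
A1: add {1} — 1 (Runner) has 1→4.
1 ∈ A1, so Runner can force the target.

Runner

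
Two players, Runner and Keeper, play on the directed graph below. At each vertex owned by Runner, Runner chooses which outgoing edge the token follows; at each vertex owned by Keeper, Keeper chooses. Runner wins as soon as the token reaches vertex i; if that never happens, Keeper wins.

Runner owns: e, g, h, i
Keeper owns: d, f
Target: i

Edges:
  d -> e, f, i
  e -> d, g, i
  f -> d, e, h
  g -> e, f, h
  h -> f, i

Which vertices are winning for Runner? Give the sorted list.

A0 = {i}
A1: add {e, h} — e (Runner) has e→i; h (Runner) has h→i.
A2: add {g} — g (Runner) has g→e.
A3 = A2; e.g. d (Keeper) can still go to f. Fixed point.
Runner's winning region = {e, g, h, i}.

e, g, h, i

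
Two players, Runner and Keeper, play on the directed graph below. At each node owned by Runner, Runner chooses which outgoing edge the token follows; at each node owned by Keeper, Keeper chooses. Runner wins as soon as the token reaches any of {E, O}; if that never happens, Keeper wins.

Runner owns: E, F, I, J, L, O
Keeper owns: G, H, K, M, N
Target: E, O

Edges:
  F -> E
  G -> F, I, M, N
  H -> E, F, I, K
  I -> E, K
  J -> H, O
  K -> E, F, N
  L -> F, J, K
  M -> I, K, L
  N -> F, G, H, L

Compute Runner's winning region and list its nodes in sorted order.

E, F, I, J, L, O

A0 = {E, O}
A1: add {F, I, J} — F (Runner) has F→E; I (Runner) has I→E; J (Runner) has J→O.
A2: add {L} — L (Runner) has L→F.
A3 = A2; e.g. G (Keeper) can still go to M. Fixed point.
Runner's winning region = {E, F, I, J, L, O}.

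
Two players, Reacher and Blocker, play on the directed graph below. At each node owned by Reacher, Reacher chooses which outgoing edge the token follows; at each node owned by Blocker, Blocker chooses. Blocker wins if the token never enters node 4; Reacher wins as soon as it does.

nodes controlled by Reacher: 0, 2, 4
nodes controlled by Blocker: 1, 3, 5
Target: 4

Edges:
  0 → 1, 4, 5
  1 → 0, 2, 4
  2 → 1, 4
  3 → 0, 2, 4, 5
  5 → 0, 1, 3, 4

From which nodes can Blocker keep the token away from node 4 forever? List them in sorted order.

3, 5

A0 = {4}
A1: add {0, 2} — 0 (Reacher) has 0→4; 2 (Reacher) has 2→4.
A2: add {1} — 1 (Blocker): all of {0, 2, 4} already in.
A3 = A2; e.g. 3 (Blocker) can still go to 5. Fixed point.
Reacher's attractor = {0, 1, 2, 4}; Blocker avoids the target exactly from the complement.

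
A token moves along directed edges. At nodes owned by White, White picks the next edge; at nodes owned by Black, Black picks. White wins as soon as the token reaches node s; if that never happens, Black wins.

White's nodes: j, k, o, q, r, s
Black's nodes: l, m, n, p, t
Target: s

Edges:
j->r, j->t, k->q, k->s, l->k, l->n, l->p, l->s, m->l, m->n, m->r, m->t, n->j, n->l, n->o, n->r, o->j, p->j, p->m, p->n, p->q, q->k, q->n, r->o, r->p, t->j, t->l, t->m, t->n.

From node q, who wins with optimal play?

White

A0 = {s}
A1: add {k} — k (White) has k→s.
A2: add {q} — q (White) has q→k.
A3 = A2; e.g. j (White) has no edge into A2. Fixed point.
q ∈ A2, so White can force the target.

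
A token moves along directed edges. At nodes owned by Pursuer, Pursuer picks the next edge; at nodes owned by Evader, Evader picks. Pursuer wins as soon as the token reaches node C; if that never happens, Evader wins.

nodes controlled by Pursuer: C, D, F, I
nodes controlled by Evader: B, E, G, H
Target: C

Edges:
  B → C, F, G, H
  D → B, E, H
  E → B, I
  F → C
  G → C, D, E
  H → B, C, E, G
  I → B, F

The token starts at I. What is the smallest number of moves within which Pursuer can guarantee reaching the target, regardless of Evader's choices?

A0 = {C}
A1: add {F} — F (Pursuer) has F→C.
A2: add {I} — I (Pursuer) has I→F.
A3 = A2; e.g. B (Evader) can still go to G. Fixed point.
I enters the attractor at level 2, so Pursuer can force the target in 2 moves from there.

2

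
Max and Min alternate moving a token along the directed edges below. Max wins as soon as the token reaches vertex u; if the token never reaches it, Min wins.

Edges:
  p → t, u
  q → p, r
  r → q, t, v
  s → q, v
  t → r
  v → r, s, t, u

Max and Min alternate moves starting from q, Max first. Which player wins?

Min

Track states (vertex, player-to-move).
A0 = {(u,Max), (u,Min)}
A1: add {(p,Max), (v,Max)}.
A2 = A1; e.g. (p,Min) stays out. (q,Max) never enters ⇒ Min avoids the target.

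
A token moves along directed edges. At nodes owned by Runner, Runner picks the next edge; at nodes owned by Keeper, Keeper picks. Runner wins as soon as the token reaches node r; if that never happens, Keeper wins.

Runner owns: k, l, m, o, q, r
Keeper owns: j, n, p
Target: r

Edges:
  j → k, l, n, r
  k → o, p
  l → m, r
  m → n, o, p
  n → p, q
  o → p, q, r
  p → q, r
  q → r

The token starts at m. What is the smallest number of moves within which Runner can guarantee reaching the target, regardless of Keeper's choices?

A0 = {r}
A1: add {l, o, q} — l (Runner) has l→r; o (Runner) has o→r; q (Runner) has q→r.
A2: add {k, m, p} — k (Runner) has k→o; m (Runner) has m→o; p (Keeper): all of {q, r} already in.
m enters the attractor at level 2, so Runner can force the target in 2 moves from there.

2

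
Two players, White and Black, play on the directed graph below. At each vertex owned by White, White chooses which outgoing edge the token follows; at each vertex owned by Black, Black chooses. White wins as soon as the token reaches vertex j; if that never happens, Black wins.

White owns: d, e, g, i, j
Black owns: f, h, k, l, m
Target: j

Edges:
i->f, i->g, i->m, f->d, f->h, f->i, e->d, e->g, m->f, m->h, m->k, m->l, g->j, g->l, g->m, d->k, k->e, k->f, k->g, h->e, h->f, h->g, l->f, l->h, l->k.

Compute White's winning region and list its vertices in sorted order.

A0 = {j}
A1: add {g} — g (White) has g→j.
A2: add {e, i} — e (White) has e→g; i (White) has i→g.
A3 = A2; e.g. d (White) has no edge into A2. Fixed point.
White's winning region = {e, g, i, j}.

e, g, i, j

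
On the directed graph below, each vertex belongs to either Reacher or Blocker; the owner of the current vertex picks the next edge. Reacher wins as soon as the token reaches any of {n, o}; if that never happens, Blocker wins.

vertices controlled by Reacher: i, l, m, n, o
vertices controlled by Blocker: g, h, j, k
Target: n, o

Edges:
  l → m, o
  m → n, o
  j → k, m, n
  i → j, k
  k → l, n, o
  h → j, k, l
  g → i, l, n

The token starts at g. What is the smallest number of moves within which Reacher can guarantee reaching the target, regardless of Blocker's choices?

4

A0 = {n, o}
A1: add {l, m} — l (Reacher) has l→o; m (Reacher) has m→n.
A2: add {k} — k (Blocker): all of {l, n, o} already in.
A3: add {i, j} — i (Reacher) has i→k; j (Blocker): all of {k, m, n} already in.
A4: add {g, h} — g (Blocker): all of {i, l, n} already in; h (Blocker): all of {j, k, l} already in.
A4 = all vertices. Fixed point.
g enters the attractor at level 4, so Reacher can force the target in 4 moves from there.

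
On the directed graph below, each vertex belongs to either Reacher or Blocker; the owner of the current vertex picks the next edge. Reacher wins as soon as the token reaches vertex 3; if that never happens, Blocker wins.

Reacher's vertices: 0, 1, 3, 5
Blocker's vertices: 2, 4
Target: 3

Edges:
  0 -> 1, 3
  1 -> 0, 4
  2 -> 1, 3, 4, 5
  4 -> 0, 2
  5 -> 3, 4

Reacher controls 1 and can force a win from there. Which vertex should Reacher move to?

0

A0 = {3}
A1: add {0, 5} — 0 (Reacher) has 0→3; 5 (Reacher) has 5→3.
A2: add {1} — 1 (Reacher) has 1→0.
A3 = A2; e.g. 2 (Blocker) can still go to 4. Fixed point.
From 1, successor 0 is in the attractor (rank 1); the other successor 4 is not.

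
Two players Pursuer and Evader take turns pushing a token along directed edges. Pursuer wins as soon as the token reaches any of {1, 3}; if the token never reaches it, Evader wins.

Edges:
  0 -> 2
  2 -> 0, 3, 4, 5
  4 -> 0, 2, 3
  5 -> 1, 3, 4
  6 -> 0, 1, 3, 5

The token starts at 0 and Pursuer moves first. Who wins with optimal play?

Track states (vertex, player-to-move).
A0 = {(1,Pursuer), (1,Evader), (3,Pursuer), (3,Evader)}
A1: add {(2,Pursuer), (4,Pursuer), (5,Pursuer), (6,Pursuer)}.
A2: add {(0,Evader), (5,Evader)}.
A3 = A2; e.g. (0,Pursuer) stays out. (0,Pursuer) never enters ⇒ Evader avoids the target.

Evader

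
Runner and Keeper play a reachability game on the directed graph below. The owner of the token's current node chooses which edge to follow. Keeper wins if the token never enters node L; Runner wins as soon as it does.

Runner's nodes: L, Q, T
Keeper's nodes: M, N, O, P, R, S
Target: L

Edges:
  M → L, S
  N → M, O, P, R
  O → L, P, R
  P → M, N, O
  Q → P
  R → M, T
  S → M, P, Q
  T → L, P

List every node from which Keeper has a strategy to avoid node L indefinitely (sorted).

M, N, O, P, Q, R, S

A0 = {L}
A1: add {T} — T (Runner) has T→L.
A2 = A1; e.g. M (Keeper) can still go to S. Fixed point.
Runner's attractor = {L, T}; Keeper avoids the target exactly from the complement.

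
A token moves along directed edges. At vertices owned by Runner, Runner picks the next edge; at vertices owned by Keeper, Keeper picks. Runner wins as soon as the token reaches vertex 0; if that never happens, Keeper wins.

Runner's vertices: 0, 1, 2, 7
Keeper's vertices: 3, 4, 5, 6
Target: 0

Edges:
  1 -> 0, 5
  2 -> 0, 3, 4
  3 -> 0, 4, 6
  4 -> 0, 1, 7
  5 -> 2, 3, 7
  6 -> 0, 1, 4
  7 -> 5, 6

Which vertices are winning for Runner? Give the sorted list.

0, 1, 2

A0 = {0}
A1: add {1, 2} — 1 (Runner) has 1→0; 2 (Runner) has 2→0.
A2 = A1; e.g. 3 (Keeper) can still go to 4. Fixed point.
Runner's winning region = {0, 1, 2}.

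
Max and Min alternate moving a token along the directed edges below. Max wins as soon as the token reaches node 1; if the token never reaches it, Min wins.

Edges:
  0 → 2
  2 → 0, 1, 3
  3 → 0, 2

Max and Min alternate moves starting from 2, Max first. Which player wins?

Track states (vertex, player-to-move).
A0 = {(1,Max), (1,Min)}
A1: add {(2,Max)}.
(2,Max) ∈ A1 ⇒ Max forces the target.

Max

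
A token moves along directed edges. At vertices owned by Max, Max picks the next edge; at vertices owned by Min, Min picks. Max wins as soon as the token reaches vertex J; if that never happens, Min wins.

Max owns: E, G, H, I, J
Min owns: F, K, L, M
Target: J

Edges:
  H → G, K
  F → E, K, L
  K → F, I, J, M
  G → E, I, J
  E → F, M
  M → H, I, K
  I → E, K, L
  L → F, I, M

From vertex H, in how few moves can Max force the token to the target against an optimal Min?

A0 = {J}
A1: add {G} — G (Max) has G→J.
A2: add {H} — H (Max) has H→G.
A3 = A2; e.g. E (Max) has no edge into A2. Fixed point.
H enters the attractor at level 2, so Max can force the target in 2 moves from there.

2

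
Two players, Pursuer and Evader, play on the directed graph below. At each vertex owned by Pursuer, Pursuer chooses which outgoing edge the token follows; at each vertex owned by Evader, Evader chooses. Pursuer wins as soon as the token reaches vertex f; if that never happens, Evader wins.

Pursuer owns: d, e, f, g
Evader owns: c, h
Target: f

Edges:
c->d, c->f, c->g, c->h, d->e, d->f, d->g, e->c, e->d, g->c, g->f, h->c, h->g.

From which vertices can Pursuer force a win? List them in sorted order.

A0 = {f}
A1: add {d, g} — d (Pursuer) has d→f; g (Pursuer) has g→f.
A2: add {e} — e (Pursuer) has e→d.
A3 = A2; e.g. c (Evader) can still go to h. Fixed point.
Pursuer's winning region = {d, e, f, g}.

d, e, f, g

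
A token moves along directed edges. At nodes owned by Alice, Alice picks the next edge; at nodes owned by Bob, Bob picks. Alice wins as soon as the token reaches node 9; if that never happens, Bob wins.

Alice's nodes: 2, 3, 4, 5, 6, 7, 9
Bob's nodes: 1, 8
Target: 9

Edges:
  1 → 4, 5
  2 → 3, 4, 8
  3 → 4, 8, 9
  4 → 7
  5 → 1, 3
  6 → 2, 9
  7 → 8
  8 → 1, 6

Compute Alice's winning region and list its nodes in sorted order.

A0 = {9}
A1: add {3, 6} — 3 (Alice) has 3→9; 6 (Alice) has 6→9.
A2: add {2, 5} — 2 (Alice) has 2→3; 5 (Alice) has 5→3.
A3 = A2; e.g. 1 (Bob) can still go to 4. Fixed point.
Alice's winning region = {2, 3, 5, 6, 9}.

2, 3, 5, 6, 9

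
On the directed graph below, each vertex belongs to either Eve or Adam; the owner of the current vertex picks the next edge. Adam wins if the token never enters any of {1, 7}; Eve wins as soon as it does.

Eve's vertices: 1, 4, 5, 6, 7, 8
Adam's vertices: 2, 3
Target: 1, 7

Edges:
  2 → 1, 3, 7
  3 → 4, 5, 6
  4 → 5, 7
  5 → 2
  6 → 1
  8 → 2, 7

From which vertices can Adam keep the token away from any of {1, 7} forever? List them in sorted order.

A0 = {1, 7}
A1: add {4, 6, 8} — 4 (Eve) has 4→7; 6 (Eve) has 6→1; 8 (Eve) has 8→7.
A2 = A1; e.g. 2 (Adam) can still go to 3. Fixed point.
Eve's attractor = {1, 4, 6, 7, 8}; Adam avoids the target exactly from the complement.

2, 3, 5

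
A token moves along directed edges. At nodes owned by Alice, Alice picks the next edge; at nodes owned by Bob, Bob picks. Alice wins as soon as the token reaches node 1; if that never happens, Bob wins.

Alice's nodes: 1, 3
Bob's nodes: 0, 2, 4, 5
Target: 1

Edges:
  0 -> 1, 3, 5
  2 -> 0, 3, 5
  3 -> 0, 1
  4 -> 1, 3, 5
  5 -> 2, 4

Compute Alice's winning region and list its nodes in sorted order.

A0 = {1}
A1: add {3} — 3 (Alice) has 3→1.
A2 = A1; e.g. 0 (Bob) can still go to 5. Fixed point.
Alice's winning region = {1, 3}.

1, 3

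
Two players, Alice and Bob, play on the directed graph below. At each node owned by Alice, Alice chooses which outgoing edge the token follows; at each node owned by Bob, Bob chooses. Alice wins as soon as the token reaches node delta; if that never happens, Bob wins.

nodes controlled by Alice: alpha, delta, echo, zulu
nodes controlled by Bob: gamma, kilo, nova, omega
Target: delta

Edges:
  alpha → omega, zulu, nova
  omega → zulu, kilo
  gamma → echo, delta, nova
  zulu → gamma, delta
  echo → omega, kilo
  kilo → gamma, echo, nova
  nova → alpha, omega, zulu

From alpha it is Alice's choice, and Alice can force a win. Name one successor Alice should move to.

A0 = {delta}
A1: add {zulu} — zulu (Alice) has zulu→delta.
A2: add {alpha} — alpha (Alice) has alpha→zulu.
A3 = A2; e.g. omega (Bob) can still go to kilo. Fixed point.
From alpha, successor zulu is in the attractor (rank 1); the other successors nova, omega are not.

zulu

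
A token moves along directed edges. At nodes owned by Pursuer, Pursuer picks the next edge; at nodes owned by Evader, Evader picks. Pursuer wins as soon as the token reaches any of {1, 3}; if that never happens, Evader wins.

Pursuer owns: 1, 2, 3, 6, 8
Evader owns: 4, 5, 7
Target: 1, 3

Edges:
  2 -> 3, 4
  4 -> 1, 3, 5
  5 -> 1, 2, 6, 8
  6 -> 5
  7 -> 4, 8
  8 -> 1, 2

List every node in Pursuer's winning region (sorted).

1, 2, 3, 8

A0 = {1, 3}
A1: add {2, 8} — 2 (Pursuer) has 2→3; 8 (Pursuer) has 8→1.
A2 = A1; e.g. 4 (Evader) can still go to 5. Fixed point.
Pursuer's winning region = {1, 2, 3, 8}.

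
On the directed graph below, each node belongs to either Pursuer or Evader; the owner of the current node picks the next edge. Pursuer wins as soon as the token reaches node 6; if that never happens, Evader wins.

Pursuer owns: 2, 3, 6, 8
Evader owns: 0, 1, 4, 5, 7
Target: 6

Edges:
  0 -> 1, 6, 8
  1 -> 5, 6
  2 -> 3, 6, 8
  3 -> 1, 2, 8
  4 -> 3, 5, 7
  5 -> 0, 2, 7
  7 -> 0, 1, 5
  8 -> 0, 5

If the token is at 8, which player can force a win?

Evader

A0 = {6}
A1: add {2} — 2 (Pursuer) has 2→6.
A2: add {3} — 3 (Pursuer) has 3→2.
A3 = A2; e.g. 0 (Evader) can still go to 1. Fixed point.
8 never enters the attractor, so Evader can avoid the target forever.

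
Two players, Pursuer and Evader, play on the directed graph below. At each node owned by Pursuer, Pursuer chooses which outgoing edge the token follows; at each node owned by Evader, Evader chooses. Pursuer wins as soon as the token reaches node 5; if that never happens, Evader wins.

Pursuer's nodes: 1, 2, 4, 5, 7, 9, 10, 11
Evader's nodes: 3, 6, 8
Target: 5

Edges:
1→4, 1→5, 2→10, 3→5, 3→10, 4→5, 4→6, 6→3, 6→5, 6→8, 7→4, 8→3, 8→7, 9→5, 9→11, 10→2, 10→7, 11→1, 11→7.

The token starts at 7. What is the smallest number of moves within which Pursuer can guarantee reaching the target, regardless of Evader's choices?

A0 = {5}
A1: add {1, 4, 9} — 1 (Pursuer) has 1→5; 4 (Pursuer) has 4→5; 9 (Pursuer) has 9→5.
A2: add {7, 11} — 7 (Pursuer) has 7→4; 11 (Pursuer) has 11→1.
7 enters the attractor at level 2, so Pursuer can force the target in 2 moves from there.

2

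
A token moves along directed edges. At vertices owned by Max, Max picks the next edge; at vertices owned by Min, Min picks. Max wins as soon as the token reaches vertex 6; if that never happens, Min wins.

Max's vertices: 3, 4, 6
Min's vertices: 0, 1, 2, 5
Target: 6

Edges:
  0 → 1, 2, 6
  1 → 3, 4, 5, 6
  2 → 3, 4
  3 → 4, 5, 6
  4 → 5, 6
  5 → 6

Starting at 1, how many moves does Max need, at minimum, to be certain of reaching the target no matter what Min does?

2

A0 = {6}
A1: add {3, 4, 5} — 3 (Max) has 3→6; 4 (Max) has 4→6; 5 (Min): all of {6} already in.
A2: add {1, 2} — 1 (Min): all of {3, 4, 5, 6} already in; 2 (Min): all of {3, 4} already in.
1 enters the attractor at level 2, so Max can force the target in 2 moves from there.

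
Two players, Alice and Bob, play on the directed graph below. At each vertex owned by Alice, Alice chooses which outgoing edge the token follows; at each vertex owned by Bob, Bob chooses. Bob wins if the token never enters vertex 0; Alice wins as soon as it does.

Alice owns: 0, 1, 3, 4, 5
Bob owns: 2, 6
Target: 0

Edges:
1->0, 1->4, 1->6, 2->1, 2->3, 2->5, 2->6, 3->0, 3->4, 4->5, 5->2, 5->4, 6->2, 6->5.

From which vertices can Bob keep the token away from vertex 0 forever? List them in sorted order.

2, 4, 5, 6

A0 = {0}
A1: add {1, 3} — 1 (Alice) has 1→0; 3 (Alice) has 3→0.
A2 = A1; e.g. 2 (Bob) can still go to 5. Fixed point.
Alice's attractor = {0, 1, 3}; Bob avoids the target exactly from the complement.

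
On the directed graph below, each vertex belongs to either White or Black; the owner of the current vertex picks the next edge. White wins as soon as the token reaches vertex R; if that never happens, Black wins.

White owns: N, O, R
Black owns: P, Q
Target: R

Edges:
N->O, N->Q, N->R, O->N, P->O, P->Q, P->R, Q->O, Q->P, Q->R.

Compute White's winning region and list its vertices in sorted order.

N, O, R

A0 = {R}
A1: add {N} — N (White) has N→R.
A2: add {O} — O (White) has O→N.
A3 = A2; e.g. P (Black) can still go to Q. Fixed point.
White's winning region = {N, O, R}.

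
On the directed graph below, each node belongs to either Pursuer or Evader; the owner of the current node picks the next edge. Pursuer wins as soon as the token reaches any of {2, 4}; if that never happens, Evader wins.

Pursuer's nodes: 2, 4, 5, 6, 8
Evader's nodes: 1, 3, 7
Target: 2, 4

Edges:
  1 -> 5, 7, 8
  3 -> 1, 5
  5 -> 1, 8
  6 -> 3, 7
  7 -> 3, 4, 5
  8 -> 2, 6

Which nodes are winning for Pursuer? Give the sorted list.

2, 4, 5, 8

A0 = {2, 4}
A1: add {8} — 8 (Pursuer) has 8→2.
A2: add {5} — 5 (Pursuer) has 5→8.
A3 = A2; e.g. 1 (Evader) can still go to 7. Fixed point.
Pursuer's winning region = {2, 4, 5, 8}.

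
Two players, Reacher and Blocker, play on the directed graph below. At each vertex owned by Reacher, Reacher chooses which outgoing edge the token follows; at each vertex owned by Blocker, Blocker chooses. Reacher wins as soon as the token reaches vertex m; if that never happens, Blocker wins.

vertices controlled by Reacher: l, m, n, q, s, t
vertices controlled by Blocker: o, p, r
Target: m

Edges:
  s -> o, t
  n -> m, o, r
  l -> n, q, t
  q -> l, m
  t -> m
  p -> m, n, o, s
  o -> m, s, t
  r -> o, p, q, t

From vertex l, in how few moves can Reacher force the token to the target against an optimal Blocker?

A0 = {m}
A1: add {n, q, t} — n (Reacher) has n→m; q (Reacher) has q→m; t (Reacher) has t→m.
A2: add {l, s} — l (Reacher) has l→n; s (Reacher) has s→t.
l enters the attractor at level 2, so Reacher can force the target in 2 moves from there.

2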